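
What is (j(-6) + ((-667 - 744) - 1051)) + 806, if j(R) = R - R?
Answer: -1656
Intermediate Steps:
j(R) = 0
(j(-6) + ((-667 - 744) - 1051)) + 806 = (0 + ((-667 - 744) - 1051)) + 806 = (0 + (-1411 - 1051)) + 806 = (0 - 2462) + 806 = -2462 + 806 = -1656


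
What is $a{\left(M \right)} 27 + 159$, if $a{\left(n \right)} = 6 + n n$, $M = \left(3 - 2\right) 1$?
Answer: $348$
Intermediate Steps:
$M = 1$ ($M = 1 \cdot 1 = 1$)
$a{\left(n \right)} = 6 + n^{2}$
$a{\left(M \right)} 27 + 159 = \left(6 + 1^{2}\right) 27 + 159 = \left(6 + 1\right) 27 + 159 = 7 \cdot 27 + 159 = 189 + 159 = 348$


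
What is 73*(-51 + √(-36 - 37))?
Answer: -3723 + 73*I*√73 ≈ -3723.0 + 623.71*I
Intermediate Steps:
73*(-51 + √(-36 - 37)) = 73*(-51 + √(-73)) = 73*(-51 + I*√73) = -3723 + 73*I*√73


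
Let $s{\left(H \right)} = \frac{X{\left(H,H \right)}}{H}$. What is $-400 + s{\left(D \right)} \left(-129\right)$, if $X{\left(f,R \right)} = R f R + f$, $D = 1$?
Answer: $-658$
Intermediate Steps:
$X{\left(f,R \right)} = f + f R^{2}$ ($X{\left(f,R \right)} = f R^{2} + f = f + f R^{2}$)
$s{\left(H \right)} = 1 + H^{2}$ ($s{\left(H \right)} = \frac{H \left(1 + H^{2}\right)}{H} = 1 + H^{2}$)
$-400 + s{\left(D \right)} \left(-129\right) = -400 + \left(1 + 1^{2}\right) \left(-129\right) = -400 + \left(1 + 1\right) \left(-129\right) = -400 + 2 \left(-129\right) = -400 - 258 = -658$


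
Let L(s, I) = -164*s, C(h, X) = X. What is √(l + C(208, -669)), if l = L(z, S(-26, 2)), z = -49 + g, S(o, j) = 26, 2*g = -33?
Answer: √10073 ≈ 100.36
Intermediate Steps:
g = -33/2 (g = (½)*(-33) = -33/2 ≈ -16.500)
z = -131/2 (z = -49 - 33/2 = -131/2 ≈ -65.500)
l = 10742 (l = -164*(-131/2) = 10742)
√(l + C(208, -669)) = √(10742 - 669) = √10073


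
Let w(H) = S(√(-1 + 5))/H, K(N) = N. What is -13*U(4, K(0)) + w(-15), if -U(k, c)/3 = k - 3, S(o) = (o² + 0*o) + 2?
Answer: 193/5 ≈ 38.600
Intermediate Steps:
S(o) = 2 + o² (S(o) = (o² + 0) + 2 = o² + 2 = 2 + o²)
U(k, c) = 9 - 3*k (U(k, c) = -3*(k - 3) = -3*(-3 + k) = 9 - 3*k)
w(H) = 6/H (w(H) = (2 + (√(-1 + 5))²)/H = (2 + (√4)²)/H = (2 + 2²)/H = (2 + 4)/H = 6/H)
-13*U(4, K(0)) + w(-15) = -13*(9 - 3*4) + 6/(-15) = -13*(9 - 12) + 6*(-1/15) = -13*(-3) - ⅖ = 39 - ⅖ = 193/5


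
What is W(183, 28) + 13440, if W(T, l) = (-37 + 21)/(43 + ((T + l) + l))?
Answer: 1895032/141 ≈ 13440.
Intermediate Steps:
W(T, l) = -16/(43 + T + 2*l) (W(T, l) = -16/(43 + (T + 2*l)) = -16/(43 + T + 2*l))
W(183, 28) + 13440 = -16/(43 + 183 + 2*28) + 13440 = -16/(43 + 183 + 56) + 13440 = -16/282 + 13440 = -16*1/282 + 13440 = -8/141 + 13440 = 1895032/141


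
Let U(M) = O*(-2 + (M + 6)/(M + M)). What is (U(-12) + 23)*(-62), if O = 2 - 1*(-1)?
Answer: -2201/2 ≈ -1100.5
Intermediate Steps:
O = 3 (O = 2 + 1 = 3)
U(M) = -6 + 3*(6 + M)/(2*M) (U(M) = 3*(-2 + (M + 6)/(M + M)) = 3*(-2 + (6 + M)/((2*M))) = 3*(-2 + (6 + M)*(1/(2*M))) = 3*(-2 + (6 + M)/(2*M)) = -6 + 3*(6 + M)/(2*M))
(U(-12) + 23)*(-62) = ((-9/2 + 9/(-12)) + 23)*(-62) = ((-9/2 + 9*(-1/12)) + 23)*(-62) = ((-9/2 - 3/4) + 23)*(-62) = (-21/4 + 23)*(-62) = (71/4)*(-62) = -2201/2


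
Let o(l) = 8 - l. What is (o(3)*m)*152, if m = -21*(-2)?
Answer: 31920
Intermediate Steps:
m = 42
(o(3)*m)*152 = ((8 - 1*3)*42)*152 = ((8 - 3)*42)*152 = (5*42)*152 = 210*152 = 31920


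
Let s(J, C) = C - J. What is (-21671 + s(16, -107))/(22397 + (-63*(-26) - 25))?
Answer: -10897/12005 ≈ -0.90771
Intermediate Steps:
(-21671 + s(16, -107))/(22397 + (-63*(-26) - 25)) = (-21671 + (-107 - 1*16))/(22397 + (-63*(-26) - 25)) = (-21671 + (-107 - 16))/(22397 + (1638 - 25)) = (-21671 - 123)/(22397 + 1613) = -21794/24010 = -21794*1/24010 = -10897/12005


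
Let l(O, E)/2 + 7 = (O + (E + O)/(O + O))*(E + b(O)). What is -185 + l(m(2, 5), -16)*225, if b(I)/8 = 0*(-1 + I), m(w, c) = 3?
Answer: -9335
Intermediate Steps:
b(I) = 0 (b(I) = 8*(0*(-1 + I)) = 8*0 = 0)
l(O, E) = -14 + 2*E*(O + (E + O)/(2*O)) (l(O, E) = -14 + 2*((O + (E + O)/(O + O))*(E + 0)) = -14 + 2*((O + (E + O)/((2*O)))*E) = -14 + 2*((O + (E + O)*(1/(2*O)))*E) = -14 + 2*((O + (E + O)/(2*O))*E) = -14 + 2*(E*(O + (E + O)/(2*O))) = -14 + 2*E*(O + (E + O)/(2*O)))
-185 + l(m(2, 5), -16)*225 = -185 + (-14 - 16 + (-16)**2/3 + 2*(-16)*3)*225 = -185 + (-14 - 16 + 256*(1/3) - 96)*225 = -185 + (-14 - 16 + 256/3 - 96)*225 = -185 - 122/3*225 = -185 - 9150 = -9335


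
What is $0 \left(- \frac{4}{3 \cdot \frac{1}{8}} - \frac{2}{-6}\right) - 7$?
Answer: $-7$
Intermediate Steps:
$0 \left(- \frac{4}{3 \cdot \frac{1}{8}} - \frac{2}{-6}\right) - 7 = 0 \left(- \frac{4}{3 \cdot \frac{1}{8}} - - \frac{1}{3}\right) - 7 = 0 \left(- \frac{4}{\frac{3}{8}} + \frac{1}{3}\right) - 7 = 0 \left(\left(-4\right) \frac{8}{3} + \frac{1}{3}\right) - 7 = 0 \left(- \frac{32}{3} + \frac{1}{3}\right) - 7 = 0 \left(- \frac{31}{3}\right) - 7 = 0 - 7 = -7$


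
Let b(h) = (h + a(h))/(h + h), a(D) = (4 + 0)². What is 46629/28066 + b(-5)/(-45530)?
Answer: 10615246213/6389224900 ≈ 1.6614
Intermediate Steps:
a(D) = 16 (a(D) = 4² = 16)
b(h) = (16 + h)/(2*h) (b(h) = (h + 16)/(h + h) = (16 + h)/((2*h)) = (16 + h)*(1/(2*h)) = (16 + h)/(2*h))
46629/28066 + b(-5)/(-45530) = 46629/28066 + ((½)*(16 - 5)/(-5))/(-45530) = 46629*(1/28066) + ((½)*(-⅕)*11)*(-1/45530) = 46629/28066 - 11/10*(-1/45530) = 46629/28066 + 11/455300 = 10615246213/6389224900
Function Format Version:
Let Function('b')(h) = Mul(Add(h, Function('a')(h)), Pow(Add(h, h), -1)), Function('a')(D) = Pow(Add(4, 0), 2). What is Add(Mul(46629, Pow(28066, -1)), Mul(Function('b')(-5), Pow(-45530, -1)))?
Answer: Rational(10615246213, 6389224900) ≈ 1.6614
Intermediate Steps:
Function('a')(D) = 16 (Function('a')(D) = Pow(4, 2) = 16)
Function('b')(h) = Mul(Rational(1, 2), Pow(h, -1), Add(16, h)) (Function('b')(h) = Mul(Add(h, 16), Pow(Add(h, h), -1)) = Mul(Add(16, h), Pow(Mul(2, h), -1)) = Mul(Add(16, h), Mul(Rational(1, 2), Pow(h, -1))) = Mul(Rational(1, 2), Pow(h, -1), Add(16, h)))
Add(Mul(46629, Pow(28066, -1)), Mul(Function('b')(-5), Pow(-45530, -1))) = Add(Mul(46629, Pow(28066, -1)), Mul(Mul(Rational(1, 2), Pow(-5, -1), Add(16, -5)), Pow(-45530, -1))) = Add(Mul(46629, Rational(1, 28066)), Mul(Mul(Rational(1, 2), Rational(-1, 5), 11), Rational(-1, 45530))) = Add(Rational(46629, 28066), Mul(Rational(-11, 10), Rational(-1, 45530))) = Add(Rational(46629, 28066), Rational(11, 455300)) = Rational(10615246213, 6389224900)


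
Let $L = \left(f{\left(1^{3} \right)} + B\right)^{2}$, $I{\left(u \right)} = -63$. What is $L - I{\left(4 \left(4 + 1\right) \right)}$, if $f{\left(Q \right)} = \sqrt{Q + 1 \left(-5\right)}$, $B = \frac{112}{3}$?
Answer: $\frac{13075}{9} + \frac{448 i}{3} \approx 1452.8 + 149.33 i$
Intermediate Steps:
$B = \frac{112}{3}$ ($B = 112 \cdot \frac{1}{3} = \frac{112}{3} \approx 37.333$)
$f{\left(Q \right)} = \sqrt{-5 + Q}$ ($f{\left(Q \right)} = \sqrt{Q - 5} = \sqrt{-5 + Q}$)
$L = \left(\frac{112}{3} + 2 i\right)^{2}$ ($L = \left(\sqrt{-5 + 1^{3}} + \frac{112}{3}\right)^{2} = \left(\sqrt{-5 + 1} + \frac{112}{3}\right)^{2} = \left(\sqrt{-4} + \frac{112}{3}\right)^{2} = \left(2 i + \frac{112}{3}\right)^{2} = \left(\frac{112}{3} + 2 i\right)^{2} \approx 1389.8 + 149.33 i$)
$L - I{\left(4 \left(4 + 1\right) \right)} = \left(\frac{12508}{9} + \frac{448 i}{3}\right) - -63 = \left(\frac{12508}{9} + \frac{448 i}{3}\right) + 63 = \frac{13075}{9} + \frac{448 i}{3}$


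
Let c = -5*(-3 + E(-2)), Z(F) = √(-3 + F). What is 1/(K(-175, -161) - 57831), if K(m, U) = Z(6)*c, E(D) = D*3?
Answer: -19277/1114806162 - 5*√3/371602054 ≈ -1.7315e-5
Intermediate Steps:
E(D) = 3*D
c = 45 (c = -5*(-3 + 3*(-2)) = -5*(-3 - 6) = -5*(-9) = 45)
K(m, U) = 45*√3 (K(m, U) = √(-3 + 6)*45 = √3*45 = 45*√3)
1/(K(-175, -161) - 57831) = 1/(45*√3 - 57831) = 1/(-57831 + 45*√3)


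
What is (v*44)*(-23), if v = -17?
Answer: 17204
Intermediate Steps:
(v*44)*(-23) = -17*44*(-23) = -748*(-23) = 17204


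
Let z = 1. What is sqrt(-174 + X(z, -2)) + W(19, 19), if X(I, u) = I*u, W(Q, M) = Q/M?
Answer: 1 + 4*I*sqrt(11) ≈ 1.0 + 13.266*I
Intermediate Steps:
sqrt(-174 + X(z, -2)) + W(19, 19) = sqrt(-174 + 1*(-2)) + 19/19 = sqrt(-174 - 2) + 19*(1/19) = sqrt(-176) + 1 = 4*I*sqrt(11) + 1 = 1 + 4*I*sqrt(11)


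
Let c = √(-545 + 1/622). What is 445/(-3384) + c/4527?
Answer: -445/3384 + I*√210851158/2815794 ≈ -0.1315 + 0.0051569*I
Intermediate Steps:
c = I*√210851158/622 (c = √(-545 + 1/622) = √(-338989/622) = I*√210851158/622 ≈ 23.345*I)
445/(-3384) + c/4527 = 445/(-3384) + (I*√210851158/622)/4527 = 445*(-1/3384) + (I*√210851158/622)*(1/4527) = -445/3384 + I*√210851158/2815794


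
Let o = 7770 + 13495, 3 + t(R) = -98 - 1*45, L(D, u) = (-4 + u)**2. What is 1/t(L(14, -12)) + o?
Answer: 3104689/146 ≈ 21265.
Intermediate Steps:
t(R) = -146 (t(R) = -3 + (-98 - 1*45) = -3 + (-98 - 45) = -3 - 143 = -146)
o = 21265
1/t(L(14, -12)) + o = 1/(-146) + 21265 = -1/146 + 21265 = 3104689/146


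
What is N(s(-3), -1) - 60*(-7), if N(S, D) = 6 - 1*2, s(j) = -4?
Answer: 424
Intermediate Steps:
N(S, D) = 4 (N(S, D) = 6 - 2 = 4)
N(s(-3), -1) - 60*(-7) = 4 - 60*(-7) = 4 + 420 = 424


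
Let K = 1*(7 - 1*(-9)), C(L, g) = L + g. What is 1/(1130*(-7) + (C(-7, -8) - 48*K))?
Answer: -1/8693 ≈ -0.00011504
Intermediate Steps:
K = 16 (K = 1*(7 + 9) = 1*16 = 16)
1/(1130*(-7) + (C(-7, -8) - 48*K)) = 1/(1130*(-7) + ((-7 - 8) - 48*16)) = 1/(-7910 + (-15 - 768)) = 1/(-7910 - 783) = 1/(-8693) = -1/8693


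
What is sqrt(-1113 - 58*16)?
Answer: I*sqrt(2041) ≈ 45.177*I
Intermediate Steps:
sqrt(-1113 - 58*16) = sqrt(-1113 - 928) = sqrt(-2041) = I*sqrt(2041)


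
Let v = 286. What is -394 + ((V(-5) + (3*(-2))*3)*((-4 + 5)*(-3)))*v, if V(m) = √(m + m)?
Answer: 15050 - 858*I*√10 ≈ 15050.0 - 2713.2*I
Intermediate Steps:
V(m) = √2*√m (V(m) = √(2*m) = √2*√m)
-394 + ((V(-5) + (3*(-2))*3)*((-4 + 5)*(-3)))*v = -394 + ((√2*√(-5) + (3*(-2))*3)*((-4 + 5)*(-3)))*286 = -394 + ((√2*(I*√5) - 6*3)*(1*(-3)))*286 = -394 + ((I*√10 - 18)*(-3))*286 = -394 + ((-18 + I*√10)*(-3))*286 = -394 + (54 - 3*I*√10)*286 = -394 + (15444 - 858*I*√10) = 15050 - 858*I*√10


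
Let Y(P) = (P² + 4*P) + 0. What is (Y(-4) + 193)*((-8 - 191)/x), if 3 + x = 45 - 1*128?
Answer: 38407/86 ≈ 446.59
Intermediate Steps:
x = -86 (x = -3 + (45 - 1*128) = -3 + (45 - 128) = -3 - 83 = -86)
Y(P) = P² + 4*P
(Y(-4) + 193)*((-8 - 191)/x) = (-4*(4 - 4) + 193)*((-8 - 191)/(-86)) = (-4*0 + 193)*(-199*(-1/86)) = (0 + 193)*(199/86) = 193*(199/86) = 38407/86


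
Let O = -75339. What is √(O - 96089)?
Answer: 2*I*√42857 ≈ 414.04*I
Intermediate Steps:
√(O - 96089) = √(-75339 - 96089) = √(-171428) = 2*I*√42857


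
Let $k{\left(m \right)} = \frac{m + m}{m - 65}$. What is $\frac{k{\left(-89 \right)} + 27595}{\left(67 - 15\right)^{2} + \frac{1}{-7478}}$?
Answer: $\frac{15890032112}{1556979347} \approx 10.206$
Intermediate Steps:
$k{\left(m \right)} = \frac{2 m}{-65 + m}$
$\frac{k{\left(-89 \right)} + 27595}{\left(67 - 15\right)^{2} + \frac{1}{-7478}} = \frac{2 \left(-89\right) \frac{1}{-65 - 89} + 27595}{\left(67 - 15\right)^{2} + \frac{1}{-7478}} = \frac{2 \left(-89\right) \frac{1}{-154} + 27595}{52^{2} - \frac{1}{7478}} = \frac{2 \left(-89\right) \left(- \frac{1}{154}\right) + 27595}{2704 - \frac{1}{7478}} = \frac{\frac{89}{77} + 27595}{\frac{20220511}{7478}} = \frac{2124904}{77} \cdot \frac{7478}{20220511} = \frac{15890032112}{1556979347}$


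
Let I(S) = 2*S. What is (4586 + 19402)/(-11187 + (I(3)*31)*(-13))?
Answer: -7996/4535 ≈ -1.7632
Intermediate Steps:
(4586 + 19402)/(-11187 + (I(3)*31)*(-13)) = (4586 + 19402)/(-11187 + ((2*3)*31)*(-13)) = 23988/(-11187 + (6*31)*(-13)) = 23988/(-11187 + 186*(-13)) = 23988/(-11187 - 2418) = 23988/(-13605) = 23988*(-1/13605) = -7996/4535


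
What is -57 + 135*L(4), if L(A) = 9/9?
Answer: 78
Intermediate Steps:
L(A) = 1 (L(A) = 9*(⅑) = 1)
-57 + 135*L(4) = -57 + 135*1 = -57 + 135 = 78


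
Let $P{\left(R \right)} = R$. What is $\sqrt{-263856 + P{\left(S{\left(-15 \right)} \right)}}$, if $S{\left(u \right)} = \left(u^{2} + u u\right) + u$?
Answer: $3 i \sqrt{29269} \approx 513.25 i$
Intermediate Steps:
$S{\left(u \right)} = u + 2 u^{2}$ ($S{\left(u \right)} = \left(u^{2} + u^{2}\right) + u = 2 u^{2} + u = u + 2 u^{2}$)
$\sqrt{-263856 + P{\left(S{\left(-15 \right)} \right)}} = \sqrt{-263856 - 15 \left(1 + 2 \left(-15\right)\right)} = \sqrt{-263856 - 15 \left(1 - 30\right)} = \sqrt{-263856 - -435} = \sqrt{-263856 + 435} = \sqrt{-263421} = 3 i \sqrt{29269}$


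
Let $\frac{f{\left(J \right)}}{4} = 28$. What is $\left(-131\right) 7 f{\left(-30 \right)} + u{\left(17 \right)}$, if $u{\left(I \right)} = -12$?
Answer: $-102716$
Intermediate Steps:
$f{\left(J \right)} = 112$ ($f{\left(J \right)} = 4 \cdot 28 = 112$)
$\left(-131\right) 7 f{\left(-30 \right)} + u{\left(17 \right)} = \left(-131\right) 7 \cdot 112 - 12 = \left(-917\right) 112 - 12 = -102704 - 12 = -102716$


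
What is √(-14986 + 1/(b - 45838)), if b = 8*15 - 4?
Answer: I*√31328252287746/45722 ≈ 122.42*I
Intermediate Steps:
b = 116 (b = 120 - 4 = 116)
√(-14986 + 1/(b - 45838)) = √(-14986 + 1/(116 - 45838)) = √(-14986 + 1/(-45722)) = √(-14986 - 1/45722) = √(-685189893/45722) = I*√31328252287746/45722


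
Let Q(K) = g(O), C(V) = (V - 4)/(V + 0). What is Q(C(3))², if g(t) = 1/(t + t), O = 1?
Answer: ¼ ≈ 0.25000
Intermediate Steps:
C(V) = (-4 + V)/V
g(t) = 1/(2*t)
Q(K) = ½ (Q(K) = (½)/1 = (½)*1 = ½)
Q(C(3))² = (½)² = ¼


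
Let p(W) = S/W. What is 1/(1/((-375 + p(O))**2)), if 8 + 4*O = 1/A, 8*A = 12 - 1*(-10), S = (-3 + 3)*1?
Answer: 140625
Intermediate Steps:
S = 0 (S = 0*1 = 0)
A = 11/4 (A = (12 - 1*(-10))/8 = (12 + 10)/8 = (1/8)*22 = 11/4 ≈ 2.7500)
O = -21/11 (O = -2 + 1/(4*(11/4)) = -2 + (1/4)*(4/11) = -2 + 1/11 = -21/11 ≈ -1.9091)
p(W) = 0 (p(W) = 0/W = 0)
1/(1/((-375 + p(O))**2)) = 1/(1/((-375 + 0)**2)) = 1/(1/((-375)**2)) = 1/(1/140625) = 140625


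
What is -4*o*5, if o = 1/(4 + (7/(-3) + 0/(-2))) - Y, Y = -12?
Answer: -252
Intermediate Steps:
o = 63/5 (o = 1/(4 + (7/(-3) + 0/(-2))) - 1*(-12) = 1/(4 + (7*(-⅓) + 0*(-½))) + 12 = 1/(4 + (-7/3 + 0)) + 12 = 1/(4 - 7/3) + 12 = 1/(5/3) + 12 = ⅗ + 12 = 63/5 ≈ 12.600)
-4*o*5 = -4*63/5*5 = -252/5*5 = -252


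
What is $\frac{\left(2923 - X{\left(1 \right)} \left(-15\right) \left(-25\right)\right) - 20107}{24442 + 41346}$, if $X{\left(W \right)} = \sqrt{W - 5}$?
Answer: $- \frac{4296}{16447} - \frac{375 i}{32894} \approx -0.2612 - 0.0114 i$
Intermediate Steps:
$X{\left(W \right)} = \sqrt{-5 + W}$
$\frac{\left(2923 - X{\left(1 \right)} \left(-15\right) \left(-25\right)\right) - 20107}{24442 + 41346} = \frac{\left(2923 - \sqrt{-5 + 1} \left(-15\right) \left(-25\right)\right) - 20107}{24442 + 41346} = \frac{\left(2923 - \sqrt{-4} \left(-15\right) \left(-25\right)\right) - 20107}{65788} = \left(\left(2923 - 2 i \left(-15\right) \left(-25\right)\right) - 20107\right) \frac{1}{65788} = \left(\left(2923 - - 30 i \left(-25\right)\right) - 20107\right) \frac{1}{65788} = \left(\left(2923 - 750 i\right) - 20107\right) \frac{1}{65788} = \left(-17184 - 750 i\right) \frac{1}{65788} = - \frac{4296}{16447} - \frac{375 i}{32894}$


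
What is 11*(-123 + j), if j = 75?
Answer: -528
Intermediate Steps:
11*(-123 + j) = 11*(-123 + 75) = 11*(-48) = -528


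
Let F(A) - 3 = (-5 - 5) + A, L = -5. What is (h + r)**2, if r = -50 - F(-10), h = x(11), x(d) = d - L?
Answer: 289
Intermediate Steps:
F(A) = -7 + A (F(A) = 3 + ((-5 - 5) + A) = 3 + (-10 + A) = -7 + A)
x(d) = 5 + d (x(d) = d - 1*(-5) = d + 5 = 5 + d)
h = 16 (h = 5 + 11 = 16)
r = -33 (r = -50 - (-7 - 10) = -50 - 1*(-17) = -50 + 17 = -33)
(h + r)**2 = (16 - 33)**2 = (-17)**2 = 289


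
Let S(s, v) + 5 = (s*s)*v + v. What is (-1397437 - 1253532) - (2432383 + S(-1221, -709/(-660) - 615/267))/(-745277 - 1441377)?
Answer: -170250587671821539/64222027980 ≈ -2.6510e+6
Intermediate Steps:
S(s, v) = -5 + v + v*s² (S(s, v) = -5 + ((s*s)*v + v) = -5 + (s²*v + v) = -5 + (v*s² + v) = -5 + (v + v*s²) = -5 + v + v*s²)
(-1397437 - 1253532) - (2432383 + S(-1221, -709/(-660) - 615/267))/(-745277 - 1441377) = (-1397437 - 1253532) - (2432383 + (-5 + (-709/(-660) - 615/267) + (-709/(-660) - 615/267)*(-1221)²))/(-745277 - 1441377) = -2650969 - (2432383 + (-5 + (-709*(-1/660) - 615*1/267) + (-709*(-1/660) - 615*1/267)*1490841))/(-2186654) = -2650969 - (2432383 + (-5 + (709/660 - 205/89) + (709/660 - 205/89)*1490841))*(-1)/2186654 = -2650969 - (2432383 + (-5 - 72199/58740 - 72199/58740*1490841))*(-1)/2186654 = -2650969 - (2432383 + (-5 - 72199/58740 - 3261734223/1780))*(-1)/2186654 = -2650969 - (2432383 - 53818797629/29370)*(-1)/2186654 = -2650969 - 17620291081*(-1)/(29370*2186654) = -2650969 - 1*(-17620291081/64222027980) = -2650969 + 17620291081/64222027980 = -170250587671821539/64222027980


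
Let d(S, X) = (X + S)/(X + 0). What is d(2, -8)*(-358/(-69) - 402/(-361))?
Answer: 39244/8303 ≈ 4.7265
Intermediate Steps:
d(S, X) = (S + X)/X
d(2, -8)*(-358/(-69) - 402/(-361)) = ((2 - 8)/(-8))*(-358/(-69) - 402/(-361)) = (-⅛*(-6))*(-358*(-1/69) - 402*(-1/361)) = 3*(358/69 + 402/361)/4 = (¾)*(156976/24909) = 39244/8303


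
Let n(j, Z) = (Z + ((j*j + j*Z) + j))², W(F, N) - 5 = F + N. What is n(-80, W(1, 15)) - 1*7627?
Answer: 21717294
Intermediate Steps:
W(F, N) = 5 + F + N (W(F, N) = 5 + (F + N) = 5 + F + N)
n(j, Z) = (Z + j + j² + Z*j)² (n(j, Z) = (Z + ((j² + Z*j) + j))² = (Z + (j + j² + Z*j))² = (Z + j + j² + Z*j)²)
n(-80, W(1, 15)) - 1*7627 = ((5 + 1 + 15) - 80 + (-80)² + (5 + 1 + 15)*(-80))² - 1*7627 = (21 - 80 + 6400 + 21*(-80))² - 7627 = (21 - 80 + 6400 - 1680)² - 7627 = 4661² - 7627 = 21724921 - 7627 = 21717294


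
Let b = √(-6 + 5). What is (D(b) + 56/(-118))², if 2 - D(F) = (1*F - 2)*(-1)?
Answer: (-28 + 59*I)²/3481 ≈ -0.77478 - 0.94915*I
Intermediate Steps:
b = I (b = √(-1) = I ≈ 1.0*I)
D(F) = F (D(F) = 2 - (1*F - 2)*(-1) = 2 - (F - 2)*(-1) = 2 - (-2 + F)*(-1) = 2 - (2 - F) = 2 + (-2 + F) = F)
(D(b) + 56/(-118))² = (I + 56/(-118))² = (I + 56*(-1/118))² = (I - 28/59)² = (-28/59 + I)²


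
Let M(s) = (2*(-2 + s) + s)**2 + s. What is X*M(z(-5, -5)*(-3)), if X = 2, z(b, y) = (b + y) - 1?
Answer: 18116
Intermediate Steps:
z(b, y) = -1 + b + y
M(s) = s + (-4 + 3*s)**2 (M(s) = ((-4 + 2*s) + s)**2 + s = (-4 + 3*s)**2 + s = s + (-4 + 3*s)**2)
X*M(z(-5, -5)*(-3)) = 2*((-1 - 5 - 5)*(-3) + (-4 + 3*((-1 - 5 - 5)*(-3)))**2) = 2*(-11*(-3) + (-4 + 3*(-11*(-3)))**2) = 2*(33 + (-4 + 3*33)**2) = 2*(33 + (-4 + 99)**2) = 2*(33 + 95**2) = 2*(33 + 9025) = 2*9058 = 18116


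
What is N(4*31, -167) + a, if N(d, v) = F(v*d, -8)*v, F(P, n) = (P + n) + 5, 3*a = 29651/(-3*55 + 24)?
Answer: 1463016100/423 ≈ 3.4587e+6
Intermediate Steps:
a = -29651/423 (a = (29651/(-3*55 + 24))/3 = (29651/(-165 + 24))/3 = (29651/(-141))/3 = (29651*(-1/141))/3 = (⅓)*(-29651/141) = -29651/423 ≈ -70.097)
F(P, n) = 5 + P + n
N(d, v) = v*(-3 + d*v) (N(d, v) = (5 + v*d - 8)*v = (5 + d*v - 8)*v = (-3 + d*v)*v = v*(-3 + d*v))
N(4*31, -167) + a = -167*(-3 + (4*31)*(-167)) - 29651/423 = -167*(-3 + 124*(-167)) - 29651/423 = -167*(-3 - 20708) - 29651/423 = -167*(-20711) - 29651/423 = 3458737 - 29651/423 = 1463016100/423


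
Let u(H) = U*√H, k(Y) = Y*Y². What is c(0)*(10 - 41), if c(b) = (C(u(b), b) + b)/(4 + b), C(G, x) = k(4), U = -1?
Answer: -496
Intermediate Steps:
k(Y) = Y³
u(H) = -√H
C(G, x) = 64 (C(G, x) = 4³ = 64)
c(b) = (64 + b)/(4 + b)
c(0)*(10 - 41) = ((64 + 0)/(4 + 0))*(10 - 41) = (64/4)*(-31) = ((¼)*64)*(-31) = 16*(-31) = -496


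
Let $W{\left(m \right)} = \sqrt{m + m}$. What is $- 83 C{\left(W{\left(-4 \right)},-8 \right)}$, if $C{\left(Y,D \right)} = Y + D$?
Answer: $664 - 166 i \sqrt{2} \approx 664.0 - 234.76 i$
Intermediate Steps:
$W{\left(m \right)} = \sqrt{2} \sqrt{m}$ ($W{\left(m \right)} = \sqrt{2 m} = \sqrt{2} \sqrt{m}$)
$C{\left(Y,D \right)} = D + Y$
$- 83 C{\left(W{\left(-4 \right)},-8 \right)} = - 83 \left(-8 + \sqrt{2} \sqrt{-4}\right) = - 83 \left(-8 + \sqrt{2} \cdot 2 i\right) = - 83 \left(-8 + 2 i \sqrt{2}\right) = 664 - 166 i \sqrt{2}$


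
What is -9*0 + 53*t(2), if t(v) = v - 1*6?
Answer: -212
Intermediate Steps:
t(v) = -6 + v (t(v) = v - 6 = -6 + v)
-9*0 + 53*t(2) = -9*0 + 53*(-6 + 2) = 0 + 53*(-4) = 0 - 212 = -212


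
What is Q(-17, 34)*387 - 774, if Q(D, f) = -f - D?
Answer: -7353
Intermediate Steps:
Q(D, f) = -D - f
Q(-17, 34)*387 - 774 = (-1*(-17) - 1*34)*387 - 774 = (17 - 34)*387 - 774 = -17*387 - 774 = -6579 - 774 = -7353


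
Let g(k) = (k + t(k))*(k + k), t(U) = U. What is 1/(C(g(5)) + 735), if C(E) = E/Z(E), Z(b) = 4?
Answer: 1/760 ≈ 0.0013158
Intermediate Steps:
g(k) = 4*k² (g(k) = (k + k)*(k + k) = (2*k)*(2*k) = 4*k²)
C(E) = E/4
1/(C(g(5)) + 735) = 1/((4*5²)/4 + 735) = 1/((4*25)/4 + 735) = 1/((¼)*100 + 735) = 1/(25 + 735) = 1/760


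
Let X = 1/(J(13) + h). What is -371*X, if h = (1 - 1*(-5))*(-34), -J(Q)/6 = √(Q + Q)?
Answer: 6307/3390 - 371*√26/6780 ≈ 1.5815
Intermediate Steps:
J(Q) = -6*√2*√Q (J(Q) = -6*√(Q + Q) = -6*√2*√Q)
h = -204 (h = (1 + 5)*(-34) = 6*(-34) = -204)
X = 1/(-204 - 6*√26) (X = 1/(-6*√2*√13 - 204) = 1/(-6*√26 - 204) = 1/(-204 - 6*√26) ≈ -0.0042627)
-371*X = -371*(-17/3390 + √26/6780) = 6307/3390 - 371*√26/6780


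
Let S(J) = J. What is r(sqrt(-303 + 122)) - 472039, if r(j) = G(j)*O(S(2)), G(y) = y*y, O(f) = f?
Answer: -472401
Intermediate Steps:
G(y) = y**2
r(j) = 2*j**2 (r(j) = j**2*2 = 2*j**2)
r(sqrt(-303 + 122)) - 472039 = 2*(sqrt(-303 + 122))**2 - 472039 = 2*(sqrt(-181))**2 - 472039 = 2*(I*sqrt(181))**2 - 472039 = 2*(-181) - 472039 = -362 - 472039 = -472401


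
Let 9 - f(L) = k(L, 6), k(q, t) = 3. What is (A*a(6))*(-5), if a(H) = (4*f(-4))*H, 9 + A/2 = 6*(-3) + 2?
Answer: 36000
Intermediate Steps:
f(L) = 6 (f(L) = 9 - 1*3 = 9 - 3 = 6)
A = -50 (A = -18 + 2*(6*(-3) + 2) = -18 + 2*(-18 + 2) = -18 + 2*(-16) = -18 - 32 = -50)
a(H) = 24*H (a(H) = (4*6)*H = 24*H)
(A*a(6))*(-5) = -1200*6*(-5) = -50*144*(-5) = -7200*(-5) = 36000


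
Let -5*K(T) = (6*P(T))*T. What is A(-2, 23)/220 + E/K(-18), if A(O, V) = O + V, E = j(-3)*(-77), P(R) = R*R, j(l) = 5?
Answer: 77833/1924560 ≈ 0.040442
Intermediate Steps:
P(R) = R**2
K(T) = -6*T**3/5 (K(T) = -6*T**2*T/5 = -6*T**3/5)
E = -385 (E = 5*(-77) = -385)
A(-2, 23)/220 + E/K(-18) = (-2 + 23)/220 - 385/((-6/5*(-18)**3)) = 21*(1/220) - 385/((-6/5*(-5832))) = 21/220 - 385/34992/5 = 21/220 - 385*5/34992 = 21/220 - 1925/34992 = 77833/1924560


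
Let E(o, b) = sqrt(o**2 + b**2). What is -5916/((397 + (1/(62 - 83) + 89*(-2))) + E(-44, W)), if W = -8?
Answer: -142809282/5064901 + 13044780*sqrt(5)/5064901 ≈ -22.437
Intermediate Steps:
E(o, b) = sqrt(b**2 + o**2)
-5916/((397 + (1/(62 - 83) + 89*(-2))) + E(-44, W)) = -5916/((397 + (1/(62 - 83) + 89*(-2))) + sqrt((-8)**2 + (-44)**2)) = -5916/((397 + (1/(-21) - 178)) + sqrt(64 + 1936)) = -5916/((397 + (-1/21 - 178)) + sqrt(2000)) = -5916/((397 - 3739/21) + 20*sqrt(5)) = -5916/(4598/21 + 20*sqrt(5))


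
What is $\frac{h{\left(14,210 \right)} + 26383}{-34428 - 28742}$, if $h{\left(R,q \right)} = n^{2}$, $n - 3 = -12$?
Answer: $- \frac{13232}{31585} \approx -0.41893$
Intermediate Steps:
$n = -9$ ($n = 3 - 12 = -9$)
$h{\left(R,q \right)} = 81$ ($h{\left(R,q \right)} = \left(-9\right)^{2} = 81$)
$\frac{h{\left(14,210 \right)} + 26383}{-34428 - 28742} = \frac{81 + 26383}{-34428 - 28742} = \frac{26464}{-63170} = 26464 \left(- \frac{1}{63170}\right) = - \frac{13232}{31585}$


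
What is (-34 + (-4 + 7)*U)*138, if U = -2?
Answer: -5520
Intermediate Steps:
(-34 + (-4 + 7)*U)*138 = (-34 + (-4 + 7)*(-2))*138 = (-34 + 3*(-2))*138 = (-34 - 6)*138 = -40*138 = -5520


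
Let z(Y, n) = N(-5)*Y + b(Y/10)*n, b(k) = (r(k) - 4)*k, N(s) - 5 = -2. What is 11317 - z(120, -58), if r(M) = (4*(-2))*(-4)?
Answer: 30445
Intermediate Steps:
N(s) = 3 (N(s) = 5 - 2 = 3)
r(M) = 32 (r(M) = -8*(-4) = 32)
b(k) = 28*k (b(k) = (32 - 4)*k = 28*k)
z(Y, n) = 3*Y + 14*Y*n/5 (z(Y, n) = 3*Y + (28*(Y/10))*n = 3*Y + (14*Y/5)*n = 3*Y + 14*Y*n/5)
11317 - z(120, -58) = 11317 - 120*(15 + 14*(-58))/5 = 11317 - 120*(15 - 812)/5 = 11317 - 120*(-797)/5 = 11317 - 1*(-19128) = 11317 + 19128 = 30445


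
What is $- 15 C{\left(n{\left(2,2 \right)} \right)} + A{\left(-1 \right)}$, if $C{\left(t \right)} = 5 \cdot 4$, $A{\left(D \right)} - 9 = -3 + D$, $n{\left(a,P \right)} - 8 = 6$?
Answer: $-295$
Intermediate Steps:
$n{\left(a,P \right)} = 14$ ($n{\left(a,P \right)} = 8 + 6 = 14$)
$A{\left(D \right)} = 6 + D$ ($A{\left(D \right)} = 9 + \left(-3 + D\right) = 6 + D$)
$C{\left(t \right)} = 20$
$- 15 C{\left(n{\left(2,2 \right)} \right)} + A{\left(-1 \right)} = \left(-15\right) 20 + \left(6 - 1\right) = -300 + 5 = -295$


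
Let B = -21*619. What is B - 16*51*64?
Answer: -65223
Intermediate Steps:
B = -12999
B - 16*51*64 = -12999 - 16*51*64 = -12999 - 816*64 = -12999 - 52224 = -65223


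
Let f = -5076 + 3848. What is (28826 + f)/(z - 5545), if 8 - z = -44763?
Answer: 13799/19613 ≈ 0.70356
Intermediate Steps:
z = 44771 (z = 8 - 1*(-44763) = 8 + 44763 = 44771)
f = -1228
(28826 + f)/(z - 5545) = (28826 - 1228)/(44771 - 5545) = 27598/39226 = 27598*(1/39226) = 13799/19613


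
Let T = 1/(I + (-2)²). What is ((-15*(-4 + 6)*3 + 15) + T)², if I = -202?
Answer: 220552201/39204 ≈ 5625.8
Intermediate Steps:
T = -1/198 (T = 1/(-202 + (-2)²) = 1/(-202 + 4) = 1/(-198) = -1/198 ≈ -0.0050505)
((-15*(-4 + 6)*3 + 15) + T)² = ((-15*(-4 + 6)*3 + 15) - 1/198)² = ((-30*3 + 15) - 1/198)² = ((-15*6 + 15) - 1/198)² = ((-90 + 15) - 1/198)² = (-75 - 1/198)² = (-14851/198)² = 220552201/39204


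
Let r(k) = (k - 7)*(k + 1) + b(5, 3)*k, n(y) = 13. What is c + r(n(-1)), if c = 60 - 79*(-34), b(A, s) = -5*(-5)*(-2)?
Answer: 2180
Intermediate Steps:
b(A, s) = -50 (b(A, s) = 25*(-2) = -50)
c = 2746 (c = 60 + 2686 = 2746)
r(k) = -50*k + (1 + k)*(-7 + k) (r(k) = (k - 7)*(k + 1) - 50*k = (-7 + k)*(1 + k) - 50*k = (1 + k)*(-7 + k) - 50*k = -50*k + (1 + k)*(-7 + k))
c + r(n(-1)) = 2746 + (-7 + 13² - 56*13) = 2746 + (-7 + 169 - 728) = 2746 - 566 = 2180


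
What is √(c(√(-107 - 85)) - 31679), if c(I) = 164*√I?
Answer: √(-31679 + 328*√2*3^(¼)*√I) ≈ 1.221 + 176.77*I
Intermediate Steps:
√(c(√(-107 - 85)) - 31679) = √(164*√(√(-107 - 85)) - 31679) = √(164*√(√(-192)) - 31679) = √(164*√(8*I*√3) - 31679) = √(164*(2*√2*3^(¼)*√I) - 31679) = √(328*√2*3^(¼)*√I - 31679) = √(-31679 + 328*√2*3^(¼)*√I)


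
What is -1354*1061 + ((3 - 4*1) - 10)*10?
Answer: -1436704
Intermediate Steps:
-1354*1061 + ((3 - 4*1) - 10)*10 = -1436594 + ((3 - 4) - 10)*10 = -1436594 + (-1 - 10)*10 = -1436594 - 11*10 = -1436594 - 110 = -1436704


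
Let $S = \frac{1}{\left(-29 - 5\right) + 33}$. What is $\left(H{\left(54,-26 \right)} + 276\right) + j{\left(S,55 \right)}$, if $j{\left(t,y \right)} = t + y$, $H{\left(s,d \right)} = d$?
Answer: $304$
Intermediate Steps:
$S = -1$ ($S = \frac{1}{\left(-29 - 5\right) + 33} = \frac{1}{-34 + 33} = \frac{1}{-1} = -1$)
$\left(H{\left(54,-26 \right)} + 276\right) + j{\left(S,55 \right)} = \left(-26 + 276\right) + \left(-1 + 55\right) = 250 + 54 = 304$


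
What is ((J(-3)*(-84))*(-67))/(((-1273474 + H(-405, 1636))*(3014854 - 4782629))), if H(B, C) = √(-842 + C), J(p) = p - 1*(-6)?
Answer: 10750667508/1433432203344551275 + 8442*√794/1433432203344551275 ≈ 7.5001e-9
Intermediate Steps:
J(p) = 6 + p (J(p) = p + 6 = 6 + p)
((J(-3)*(-84))*(-67))/(((-1273474 + H(-405, 1636))*(3014854 - 4782629))) = (((6 - 3)*(-84))*(-67))/(((-1273474 + √(-842 + 1636))*(3014854 - 4782629))) = ((3*(-84))*(-67))/(((-1273474 + √794)*(-1767775))) = (-252*(-67))/(2251215500350 - 1767775*√794) = 16884/(2251215500350 - 1767775*√794)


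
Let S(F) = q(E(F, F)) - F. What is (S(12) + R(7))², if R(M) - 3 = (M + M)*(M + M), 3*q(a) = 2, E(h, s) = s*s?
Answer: 316969/9 ≈ 35219.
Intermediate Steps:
E(h, s) = s²
q(a) = ⅔ (q(a) = (⅓)*2 = ⅔)
S(F) = ⅔ - F
R(M) = 3 + 4*M² (R(M) = 3 + (M + M)*(M + M) = 3 + (2*M)*(2*M) = 3 + 4*M²)
(S(12) + R(7))² = ((⅔ - 1*12) + (3 + 4*7²))² = ((⅔ - 12) + (3 + 4*49))² = (-34/3 + (3 + 196))² = (-34/3 + 199)² = (563/3)² = 316969/9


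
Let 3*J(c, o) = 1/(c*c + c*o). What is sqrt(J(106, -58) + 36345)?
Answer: sqrt(58805628586)/1272 ≈ 190.64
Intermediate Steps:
J(c, o) = 1/(3*(c**2 + c*o)) (J(c, o) = 1/(3*(c*c + c*o)) = 1/(3*(c**2 + c*o)))
sqrt(J(106, -58) + 36345) = sqrt((1/3)/(106*(106 - 58)) + 36345) = sqrt((1/3)*(1/106)/48 + 36345) = sqrt((1/3)*(1/106)*(1/48) + 36345) = sqrt(1/15264 + 36345) = sqrt(554770081/15264) = sqrt(58805628586)/1272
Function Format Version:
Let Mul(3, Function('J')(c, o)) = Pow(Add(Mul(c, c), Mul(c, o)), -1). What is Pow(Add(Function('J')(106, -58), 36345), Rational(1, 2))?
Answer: Mul(Rational(1, 1272), Pow(58805628586, Rational(1, 2))) ≈ 190.64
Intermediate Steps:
Function('J')(c, o) = Mul(Rational(1, 3), Pow(Add(Pow(c, 2), Mul(c, o)), -1)) (Function('J')(c, o) = Mul(Rational(1, 3), Pow(Add(Mul(c, c), Mul(c, o)), -1)) = Mul(Rational(1, 3), Pow(Add(Pow(c, 2), Mul(c, o)), -1)))
Pow(Add(Function('J')(106, -58), 36345), Rational(1, 2)) = Pow(Add(Mul(Rational(1, 3), Pow(106, -1), Pow(Add(106, -58), -1)), 36345), Rational(1, 2)) = Pow(Add(Mul(Rational(1, 3), Rational(1, 106), Pow(48, -1)), 36345), Rational(1, 2)) = Pow(Add(Mul(Rational(1, 3), Rational(1, 106), Rational(1, 48)), 36345), Rational(1, 2)) = Pow(Add(Rational(1, 15264), 36345), Rational(1, 2)) = Pow(Rational(554770081, 15264), Rational(1, 2)) = Mul(Rational(1, 1272), Pow(58805628586, Rational(1, 2)))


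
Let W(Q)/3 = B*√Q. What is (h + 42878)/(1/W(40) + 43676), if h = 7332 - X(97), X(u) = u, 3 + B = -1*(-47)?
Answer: 1525461016020480/1329516000552959 - 13229832*√10/1329516000552959 ≈ 1.1474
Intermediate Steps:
B = 44 (B = -3 - 1*(-47) = -3 + 47 = 44)
W(Q) = 132*√Q (W(Q) = 3*(44*√Q) = 132*√Q)
h = 7235 (h = 7332 - 1*97 = 7332 - 97 = 7235)
(h + 42878)/(1/W(40) + 43676) = (7235 + 42878)/(1/(132*√40) + 43676) = 50113/(1/(132*(2*√10)) + 43676) = 50113/(1/(264*√10) + 43676) = 50113/(√10/2640 + 43676) = 50113/(43676 + √10/2640)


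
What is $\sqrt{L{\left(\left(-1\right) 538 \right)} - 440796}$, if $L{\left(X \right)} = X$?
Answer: $i \sqrt{441334} \approx 664.33 i$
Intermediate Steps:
$\sqrt{L{\left(\left(-1\right) 538 \right)} - 440796} = \sqrt{\left(-1\right) 538 - 440796} = \sqrt{-538 - 440796} = \sqrt{-441334} = i \sqrt{441334}$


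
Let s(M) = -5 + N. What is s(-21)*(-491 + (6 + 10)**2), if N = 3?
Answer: 470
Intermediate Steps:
s(M) = -2 (s(M) = -5 + 3 = -2)
s(-21)*(-491 + (6 + 10)**2) = -2*(-491 + (6 + 10)**2) = -2*(-491 + 16**2) = -2*(-491 + 256) = -2*(-235) = 470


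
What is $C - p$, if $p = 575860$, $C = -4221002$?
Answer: $-4796862$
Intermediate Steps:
$C - p = -4221002 - 575860 = -4796862$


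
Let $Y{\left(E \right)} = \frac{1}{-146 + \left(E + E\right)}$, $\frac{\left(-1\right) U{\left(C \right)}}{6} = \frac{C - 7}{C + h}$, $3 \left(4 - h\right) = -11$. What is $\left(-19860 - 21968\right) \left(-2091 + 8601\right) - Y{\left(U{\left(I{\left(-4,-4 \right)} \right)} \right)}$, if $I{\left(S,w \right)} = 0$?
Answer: $- \frac{845764669657}{3106} \approx -2.723 \cdot 10^{8}$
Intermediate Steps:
$h = \frac{23}{3}$ ($h = 4 - - \frac{11}{3} = 4 + \frac{11}{3} = \frac{23}{3} \approx 7.6667$)
$U{\left(C \right)} = - \frac{6 \left(-7 + C\right)}{\frac{23}{3} + C}$ ($U{\left(C \right)} = - 6 \frac{C - 7}{C + \frac{23}{3}} = - 6 \frac{-7 + C}{\frac{23}{3} + C} = - \frac{6 \left(-7 + C\right)}{\frac{23}{3} + C}$)
$Y{\left(E \right)} = \frac{1}{-146 + 2 E}$
$\left(-19860 - 21968\right) \left(-2091 + 8601\right) - Y{\left(U{\left(I{\left(-4,-4 \right)} \right)} \right)} = \left(-19860 - 21968\right) \left(-2091 + 8601\right) - \frac{1}{2 \left(-73 + \frac{18 \left(7 - 0\right)}{23 + 3 \cdot 0}\right)} = \left(-41828\right) 6510 - \frac{1}{2 \left(-73 + \frac{18 \left(7 + 0\right)}{23 + 0}\right)} = -272300280 - \frac{1}{2 \left(-73 + 18 \cdot \frac{1}{23} \cdot 7\right)} = -272300280 - \frac{1}{2 \left(-73 + \frac{126}{23}\right)} = -272300280 - \frac{1}{2 \left(- \frac{1553}{23}\right)} = -272300280 - \frac{1}{2} \left(- \frac{23}{1553}\right) = -272300280 - - \frac{23}{3106} = -272300280 + \frac{23}{3106} = - \frac{845764669657}{3106}$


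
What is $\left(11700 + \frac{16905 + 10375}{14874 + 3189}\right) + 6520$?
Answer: $\frac{329135140}{18063} \approx 18222.0$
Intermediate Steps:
$\left(11700 + \frac{16905 + 10375}{14874 + 3189}\right) + 6520 = \left(11700 + \frac{27280}{18063}\right) + 6520 = \frac{211364380}{18063} + 6520 = \frac{329135140}{18063}$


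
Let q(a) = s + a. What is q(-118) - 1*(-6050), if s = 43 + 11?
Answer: 5986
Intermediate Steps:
s = 54
q(a) = 54 + a
q(-118) - 1*(-6050) = (54 - 118) - 1*(-6050) = -64 + 6050 = 5986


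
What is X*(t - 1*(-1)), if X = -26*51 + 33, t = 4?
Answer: -6465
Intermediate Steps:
X = -1293 (X = -1326 + 33 = -1293)
X*(t - 1*(-1)) = -1293*(4 - 1*(-1)) = -1293*(4 + 1) = -1293*5 = -6465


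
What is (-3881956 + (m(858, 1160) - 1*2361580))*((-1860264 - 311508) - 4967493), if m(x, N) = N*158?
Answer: 43265773551840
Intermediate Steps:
m(x, N) = 158*N
(-3881956 + (m(858, 1160) - 1*2361580))*((-1860264 - 311508) - 4967493) = (-3881956 + (158*1160 - 1*2361580))*((-1860264 - 311508) - 4967493) = (-3881956 + (183280 - 2361580))*(-2171772 - 4967493) = (-3881956 - 2178300)*(-7139265) = -6060256*(-7139265) = 43265773551840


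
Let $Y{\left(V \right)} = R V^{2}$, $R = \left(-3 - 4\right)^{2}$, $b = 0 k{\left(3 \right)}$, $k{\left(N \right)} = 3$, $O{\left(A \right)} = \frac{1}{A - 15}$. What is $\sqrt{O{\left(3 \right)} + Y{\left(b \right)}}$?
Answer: $\frac{i \sqrt{3}}{6} \approx 0.28868 i$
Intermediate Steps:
$O{\left(A \right)} = \frac{1}{-15 + A}$
$b = 0$ ($b = 0 \cdot 3 = 0$)
$R = 49$ ($R = \left(-7\right)^{2} = 49$)
$Y{\left(V \right)} = 49 V^{2}$
$\sqrt{O{\left(3 \right)} + Y{\left(b \right)}} = \sqrt{\frac{1}{-15 + 3} + 49 \cdot 0^{2}} = \sqrt{\frac{1}{-12} + 49 \cdot 0} = \sqrt{- \frac{1}{12} + 0} = \sqrt{- \frac{1}{12}} = \frac{i \sqrt{3}}{6}$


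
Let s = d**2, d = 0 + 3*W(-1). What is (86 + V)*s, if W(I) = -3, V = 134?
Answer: 17820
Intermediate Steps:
d = -9 (d = 0 + 3*(-3) = 0 - 9 = -9)
s = 81 (s = (-9)**2 = 81)
(86 + V)*s = (86 + 134)*81 = 220*81 = 17820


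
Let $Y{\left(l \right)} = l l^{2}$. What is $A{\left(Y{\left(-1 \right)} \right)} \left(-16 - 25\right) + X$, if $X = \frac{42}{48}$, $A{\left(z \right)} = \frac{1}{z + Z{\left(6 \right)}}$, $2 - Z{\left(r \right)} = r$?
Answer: $\frac{363}{40} \approx 9.075$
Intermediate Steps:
$Y{\left(l \right)} = l^{3}$
$Z{\left(r \right)} = 2 - r$
$A{\left(z \right)} = \frac{1}{-4 + z}$ ($A{\left(z \right)} = \frac{1}{z + \left(2 - 6\right)} = \frac{1}{z - 4} = \frac{1}{-4 + z}$)
$X = \frac{7}{8}$ ($X = 42 \cdot \frac{1}{48} = \frac{7}{8} \approx 0.875$)
$A{\left(Y{\left(-1 \right)} \right)} \left(-16 - 25\right) + X = \frac{-16 - 25}{-4 + \left(-1\right)^{3}} + \frac{7}{8} = \frac{-16 - 25}{-4 - 1} + \frac{7}{8} = \frac{1}{-5} \left(-41\right) + \frac{7}{8} = \left(- \frac{1}{5}\right) \left(-41\right) + \frac{7}{8} = \frac{41}{5} + \frac{7}{8} = \frac{363}{40}$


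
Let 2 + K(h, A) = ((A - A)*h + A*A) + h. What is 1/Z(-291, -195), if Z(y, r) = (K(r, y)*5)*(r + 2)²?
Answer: 1/15734722580 ≈ 6.3554e-11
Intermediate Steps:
K(h, A) = -2 + h + A² (K(h, A) = -2 + (((A - A)*h + A*A) + h) = -2 + ((0*h + A²) + h) = -2 + ((0 + A²) + h) = -2 + (A² + h) = -2 + (h + A²) = -2 + h + A²)
Z(y, r) = (2 + r)²*(-10 + 5*r + 5*y²) (Z(y, r) = ((-2 + r + y²)*5)*(r + 2)² = (-10 + 5*r + 5*y²)*(2 + r)² = (2 + r)²*(-10 + 5*r + 5*y²))
1/Z(-291, -195) = 1/(5*(2 - 195)²*(-2 - 195 + (-291)²)) = 1/(5*(-193)²*(-2 - 195 + 84681)) = 1/(5*37249*84484) = 1/15734722580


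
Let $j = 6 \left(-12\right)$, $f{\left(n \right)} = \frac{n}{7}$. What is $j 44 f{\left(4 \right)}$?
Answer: $- \frac{12672}{7} \approx -1810.3$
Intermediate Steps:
$f{\left(n \right)} = \frac{n}{7}$ ($f{\left(n \right)} = n \frac{1}{7} = \frac{n}{7}$)
$j = -72$
$j 44 f{\left(4 \right)} = \left(-72\right) 44 \cdot \frac{1}{7} \cdot 4 = \left(-3168\right) \frac{4}{7} = - \frac{12672}{7}$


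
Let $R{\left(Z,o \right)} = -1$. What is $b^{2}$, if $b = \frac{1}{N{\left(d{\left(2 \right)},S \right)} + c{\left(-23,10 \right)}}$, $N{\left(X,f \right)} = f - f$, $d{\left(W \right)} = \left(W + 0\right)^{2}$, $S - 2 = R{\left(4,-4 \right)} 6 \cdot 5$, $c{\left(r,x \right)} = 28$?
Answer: $\frac{1}{784} \approx 0.0012755$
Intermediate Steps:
$S = -28$ ($S = 2 + \left(-1\right) 6 \cdot 5 = 2 - 30 = -28$)
$d{\left(W \right)} = W^{2}$
$N{\left(X,f \right)} = 0$
$b = \frac{1}{28}$ ($b = \frac{1}{0 + 28} = \frac{1}{28} \approx 0.035714$)
$b^{2} = \left(\frac{1}{28}\right)^{2} = \frac{1}{784}$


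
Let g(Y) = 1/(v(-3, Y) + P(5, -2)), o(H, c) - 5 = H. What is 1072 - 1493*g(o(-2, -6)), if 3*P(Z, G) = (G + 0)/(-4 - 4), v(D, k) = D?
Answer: 55436/35 ≈ 1583.9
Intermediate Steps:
o(H, c) = 5 + H
P(Z, G) = -G/24 (P(Z, G) = ((G + 0)/(-4 - 4))/3 = (G/(-8))/3 = (G*(-⅛))/3 = (-G/8)/3 = -G/24)
g(Y) = -12/35 (g(Y) = 1/(-3 - 1/24*(-2)) = 1/(-3 + 1/12) = 1/(-35/12) = -12/35)
1072 - 1493*g(o(-2, -6)) = 1072 - 1493*(-12/35) = 1072 + 17916/35 = 55436/35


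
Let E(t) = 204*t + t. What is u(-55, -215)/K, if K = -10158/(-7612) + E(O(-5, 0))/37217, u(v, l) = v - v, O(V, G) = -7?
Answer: 0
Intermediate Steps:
u(v, l) = 0
E(t) = 205*t
K = 183563533/141647902 (K = -10158/(-7612) + (205*(-7))/37217 = -10158*(-1/7612) - 1435*1/37217 = 5079/3806 - 1435/37217 = 183563533/141647902 ≈ 1.2959)
u(-55, -215)/K = 0/(183563533/141647902) = 0*(141647902/183563533) = 0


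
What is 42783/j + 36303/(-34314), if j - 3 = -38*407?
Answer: -96638531/25266542 ≈ -3.8248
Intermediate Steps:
j = -15463 (j = 3 - 38*407 = 3 - 15466 = -15463)
42783/j + 36303/(-34314) = 42783/(-15463) + 36303/(-34314) = 42783*(-1/15463) + 36303*(-1/34314) = -42783/15463 - 12101/11438 = -96638531/25266542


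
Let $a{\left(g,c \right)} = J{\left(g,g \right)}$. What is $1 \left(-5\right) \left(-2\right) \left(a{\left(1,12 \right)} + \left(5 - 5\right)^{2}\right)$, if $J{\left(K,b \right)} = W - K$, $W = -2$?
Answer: $-30$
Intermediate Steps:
$J{\left(K,b \right)} = -2 - K$
$a{\left(g,c \right)} = -2 - g$
$1 \left(-5\right) \left(-2\right) \left(a{\left(1,12 \right)} + \left(5 - 5\right)^{2}\right) = 1 \left(-5\right) \left(-2\right) \left(\left(-2 - 1\right) + \left(5 - 5\right)^{2}\right) = \left(-5\right) \left(-2\right) \left(\left(-2 - 1\right) + 0^{2}\right) = 10 \left(-3 + 0\right) = 10 \left(-3\right) = -30$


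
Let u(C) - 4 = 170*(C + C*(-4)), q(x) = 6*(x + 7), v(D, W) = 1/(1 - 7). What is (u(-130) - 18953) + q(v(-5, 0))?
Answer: 47392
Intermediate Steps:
v(D, W) = -⅙ (v(D, W) = 1/(-6) = -⅙)
q(x) = 42 + 6*x (q(x) = 6*(7 + x) = 42 + 6*x)
u(C) = 4 - 510*C (u(C) = 4 + 170*(C + C*(-4)) = 4 + 170*(C - 4*C) = 4 + 170*(-3*C) = 4 - 510*C)
(u(-130) - 18953) + q(v(-5, 0)) = ((4 - 510*(-130)) - 18953) + (42 + 6*(-⅙)) = ((4 + 66300) - 18953) + (42 - 1) = (66304 - 18953) + 41 = 47351 + 41 = 47392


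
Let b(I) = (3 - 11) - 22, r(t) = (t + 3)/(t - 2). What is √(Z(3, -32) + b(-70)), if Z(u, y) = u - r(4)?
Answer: I*√122/2 ≈ 5.5227*I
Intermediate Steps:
r(t) = (3 + t)/(-2 + t)
Z(u, y) = -7/2 + u (Z(u, y) = u - (3 + 4)/(-2 + 4) = u - 7/2 = -7/2 + u)
b(I) = -30 (b(I) = -8 - 22 = -30)
√(Z(3, -32) + b(-70)) = √((-7/2 + 3) - 30) = √(-½ - 30) = √(-61/2) = I*√122/2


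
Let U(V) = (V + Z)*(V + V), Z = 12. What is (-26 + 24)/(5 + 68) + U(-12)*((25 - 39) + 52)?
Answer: -2/73 ≈ -0.027397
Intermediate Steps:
U(V) = 2*V*(12 + V) (U(V) = (V + 12)*(V + V) = (12 + V)*(2*V) = 2*V*(12 + V))
(-26 + 24)/(5 + 68) + U(-12)*((25 - 39) + 52) = (-26 + 24)/(5 + 68) + (2*(-12)*(12 - 12))*((25 - 39) + 52) = -2/73 + (2*(-12)*0)*(-14 + 52) = -2*1/73 + 0*38 = -2/73 + 0 = -2/73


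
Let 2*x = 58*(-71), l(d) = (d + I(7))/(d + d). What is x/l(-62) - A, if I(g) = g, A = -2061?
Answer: -141961/55 ≈ -2581.1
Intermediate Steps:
l(d) = (7 + d)/(2*d) (l(d) = (d + 7)/(d + d) = (7 + d)/((2*d)) = (7 + d)*(1/(2*d)) = (7 + d)/(2*d))
x = -2059 (x = (58*(-71))/2 = (½)*(-4118) = -2059)
x/l(-62) - A = -2059*(-124/(7 - 62)) - 1*(-2061) = -2059/((½)*(-1/62)*(-55)) + 2061 = -2059/55/124 + 2061 = -2059*124/55 + 2061 = -255316/55 + 2061 = -141961/55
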